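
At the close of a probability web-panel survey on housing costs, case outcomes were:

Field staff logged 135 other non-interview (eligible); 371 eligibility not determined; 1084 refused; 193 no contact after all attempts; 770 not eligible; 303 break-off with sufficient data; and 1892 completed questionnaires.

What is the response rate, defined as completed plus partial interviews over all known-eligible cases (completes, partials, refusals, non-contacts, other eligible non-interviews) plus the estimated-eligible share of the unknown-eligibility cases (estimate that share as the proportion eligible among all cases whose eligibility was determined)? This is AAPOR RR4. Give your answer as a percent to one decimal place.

56.1%

Num = 1892 + 303 = 2195
Known eligible = 1892 + 303 + 1084 + 193 + 135 = 3607
e = 3607 / (3607 + 770) = 3607 / 4377 = 0.8241
e × U = 0.8241 × 371 = 305.74
Denominator = 3607 + 305.74 = 3912.74
RR4 = 2195 / 3912.74 = 0.5610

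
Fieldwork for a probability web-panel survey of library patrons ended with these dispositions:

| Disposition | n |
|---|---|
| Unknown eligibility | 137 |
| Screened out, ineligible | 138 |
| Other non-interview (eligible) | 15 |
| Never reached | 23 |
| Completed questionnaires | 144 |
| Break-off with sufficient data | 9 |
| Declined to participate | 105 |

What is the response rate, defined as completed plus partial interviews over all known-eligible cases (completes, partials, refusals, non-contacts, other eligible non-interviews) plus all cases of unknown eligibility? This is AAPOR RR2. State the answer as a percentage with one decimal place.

35.3%

Numerator: 144 + 9 = 153
Denominator: 144 + 9 + 105 + 23 + 15 + 137 = 433
RR2 = 153 / 433 = 0.3533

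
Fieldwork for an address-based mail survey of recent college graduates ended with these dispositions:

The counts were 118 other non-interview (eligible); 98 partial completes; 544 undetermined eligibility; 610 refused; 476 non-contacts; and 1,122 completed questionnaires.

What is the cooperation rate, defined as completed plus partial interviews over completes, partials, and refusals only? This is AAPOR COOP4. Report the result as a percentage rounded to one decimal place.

66.7%

Top → 1122 + 98 = 1220
Denom → 1122 + 98 + 610 = 1830
COOP4 = 1220 / 1830 = 0.6667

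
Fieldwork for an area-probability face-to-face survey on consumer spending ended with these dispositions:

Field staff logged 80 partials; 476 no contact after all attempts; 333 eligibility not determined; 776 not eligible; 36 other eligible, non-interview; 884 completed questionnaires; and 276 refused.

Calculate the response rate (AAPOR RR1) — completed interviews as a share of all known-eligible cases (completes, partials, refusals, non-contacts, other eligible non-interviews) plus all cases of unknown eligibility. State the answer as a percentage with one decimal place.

Top → 884
Denominator → 884 + 80 + 276 + 476 + 36 + 333 = 2085
RR1 = 884 / 2085 = 0.4240

42.4%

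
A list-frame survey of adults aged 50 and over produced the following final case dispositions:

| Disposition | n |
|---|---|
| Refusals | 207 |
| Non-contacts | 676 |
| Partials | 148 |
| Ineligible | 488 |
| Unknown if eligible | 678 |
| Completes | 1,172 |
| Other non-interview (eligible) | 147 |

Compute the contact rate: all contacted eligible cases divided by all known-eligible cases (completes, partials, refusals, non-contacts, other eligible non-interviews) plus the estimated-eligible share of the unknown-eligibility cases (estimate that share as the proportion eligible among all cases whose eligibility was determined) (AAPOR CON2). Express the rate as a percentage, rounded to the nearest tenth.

57.5%

Num → 1172 + 148 + 207 + 147 = 1674
Eligible (known) → 1172 + 148 + 207 + 676 + 147 = 2350
e = 2350 / (2350 + 488) = 2350 / 2838 = 0.8280
Eligible share of unknowns → 0.8280 × 678 = 561.38
Denom → 2350 + 561.38 = 2911.38
CON2 = 1674 / 2911.38 = 0.5750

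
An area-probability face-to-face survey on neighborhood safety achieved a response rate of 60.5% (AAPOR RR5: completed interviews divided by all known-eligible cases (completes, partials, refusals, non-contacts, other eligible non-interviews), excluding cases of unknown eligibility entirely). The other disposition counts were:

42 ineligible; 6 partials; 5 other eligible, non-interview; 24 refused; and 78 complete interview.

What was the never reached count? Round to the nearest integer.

RR5 = 78 / D = 0.605
D = 78 / 0.605 = 128.9
Rest of base = 113
never reached = 128.9 − 113 ≈ 16

16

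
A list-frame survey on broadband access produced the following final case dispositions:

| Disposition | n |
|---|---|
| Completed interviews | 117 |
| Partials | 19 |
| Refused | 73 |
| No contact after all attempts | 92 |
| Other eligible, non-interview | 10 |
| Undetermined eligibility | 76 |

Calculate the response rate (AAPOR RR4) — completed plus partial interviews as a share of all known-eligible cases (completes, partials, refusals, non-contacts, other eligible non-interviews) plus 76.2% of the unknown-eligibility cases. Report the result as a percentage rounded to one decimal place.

Numerator → 117 + 19 = 136
Known eligible → 117 + 19 + 73 + 92 + 10 = 311
Eligible share of unknowns → 0.7620 × 76 = 57.91
Denom → 311 + 57.91 = 368.91
RR4 = 136 / 368.91 = 0.3687

36.9%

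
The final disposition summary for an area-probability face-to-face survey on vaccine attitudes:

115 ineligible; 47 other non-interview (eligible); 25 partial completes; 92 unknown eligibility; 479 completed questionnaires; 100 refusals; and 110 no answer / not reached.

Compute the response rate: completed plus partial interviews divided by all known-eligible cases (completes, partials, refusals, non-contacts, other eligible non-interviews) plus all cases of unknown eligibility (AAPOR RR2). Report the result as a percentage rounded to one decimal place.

59.1%

Top: 479 + 25 = 504
Base: 479 + 25 + 100 + 110 + 47 + 92 = 853
RR2 = 504 / 853 = 0.5909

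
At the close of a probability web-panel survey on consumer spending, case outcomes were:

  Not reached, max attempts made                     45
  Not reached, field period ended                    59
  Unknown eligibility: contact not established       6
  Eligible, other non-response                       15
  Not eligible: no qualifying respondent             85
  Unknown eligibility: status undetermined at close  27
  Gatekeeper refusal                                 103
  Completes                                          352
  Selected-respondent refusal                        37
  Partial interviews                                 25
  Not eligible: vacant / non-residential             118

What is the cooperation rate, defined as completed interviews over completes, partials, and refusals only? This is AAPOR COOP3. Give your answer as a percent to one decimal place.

68.1%

Refusal or break-off = 103 + 37 = 140
No answer / not reached = 59 + 45 = 104
Eligibility not determined = 6 + 27 = 33
Not eligible = 85 + 118 = 203
Num: 352
Base: 352 + 25 + 140 = 517
COOP3 = 352 / 517 = 0.6809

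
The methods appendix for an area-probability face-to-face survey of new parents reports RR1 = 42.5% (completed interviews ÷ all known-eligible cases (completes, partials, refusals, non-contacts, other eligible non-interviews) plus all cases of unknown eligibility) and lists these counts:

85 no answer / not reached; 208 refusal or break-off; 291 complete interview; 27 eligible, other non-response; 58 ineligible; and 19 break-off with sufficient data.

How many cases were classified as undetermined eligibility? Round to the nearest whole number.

55

RR1 = 291 / D = 0.425
D = 291 / 0.425 = 684.7
Rest of base = 630
undetermined eligibility = 684.7 − 630 ≈ 55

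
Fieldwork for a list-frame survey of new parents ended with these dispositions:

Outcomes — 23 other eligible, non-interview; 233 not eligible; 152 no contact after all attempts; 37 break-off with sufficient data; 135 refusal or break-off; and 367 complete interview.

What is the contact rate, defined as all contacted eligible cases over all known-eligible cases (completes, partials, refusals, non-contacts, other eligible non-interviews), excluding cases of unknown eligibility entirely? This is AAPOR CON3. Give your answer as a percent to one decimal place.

Num = 367 + 37 + 135 + 23 = 562
Denominator = 367 + 37 + 135 + 152 + 23 = 714
CON3 = 562 / 714 = 0.7871

78.7%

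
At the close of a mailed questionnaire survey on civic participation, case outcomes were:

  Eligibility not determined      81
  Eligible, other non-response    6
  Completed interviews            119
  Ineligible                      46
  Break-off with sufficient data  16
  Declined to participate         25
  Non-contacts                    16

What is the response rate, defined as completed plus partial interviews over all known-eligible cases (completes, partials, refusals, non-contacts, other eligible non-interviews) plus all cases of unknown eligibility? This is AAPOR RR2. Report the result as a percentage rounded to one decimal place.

51.3%

Top → 119 + 16 = 135
Denom → 119 + 16 + 25 + 16 + 6 + 81 = 263
RR2 = 135 / 263 = 0.5133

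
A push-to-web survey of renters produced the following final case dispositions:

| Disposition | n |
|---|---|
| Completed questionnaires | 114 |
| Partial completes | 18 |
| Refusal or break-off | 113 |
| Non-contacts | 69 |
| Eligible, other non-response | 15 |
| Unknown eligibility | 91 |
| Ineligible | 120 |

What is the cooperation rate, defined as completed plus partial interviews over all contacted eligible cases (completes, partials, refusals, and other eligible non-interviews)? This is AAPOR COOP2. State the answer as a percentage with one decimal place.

Top: 114 + 18 = 132
Denominator: 114 + 18 + 113 + 15 = 260
COOP2 = 132 / 260 = 0.5077

50.8%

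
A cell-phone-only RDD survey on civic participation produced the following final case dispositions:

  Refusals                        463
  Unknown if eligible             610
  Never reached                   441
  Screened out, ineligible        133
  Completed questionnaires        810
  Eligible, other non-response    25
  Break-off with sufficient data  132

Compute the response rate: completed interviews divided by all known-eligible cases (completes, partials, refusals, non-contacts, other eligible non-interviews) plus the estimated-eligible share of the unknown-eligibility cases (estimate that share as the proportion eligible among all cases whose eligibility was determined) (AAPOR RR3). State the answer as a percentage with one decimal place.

Numerator: 810
Known eligible: 810 + 132 + 463 + 441 + 25 = 1871
e = 1871 / (1871 + 133) = 1871 / 2004 = 0.9336
Eligible share of unknowns: 0.9336 × 610 = 569.50
Denominator: 1871 + 569.50 = 2440.50
RR3 = 810 / 2440.50 = 0.3319

33.2%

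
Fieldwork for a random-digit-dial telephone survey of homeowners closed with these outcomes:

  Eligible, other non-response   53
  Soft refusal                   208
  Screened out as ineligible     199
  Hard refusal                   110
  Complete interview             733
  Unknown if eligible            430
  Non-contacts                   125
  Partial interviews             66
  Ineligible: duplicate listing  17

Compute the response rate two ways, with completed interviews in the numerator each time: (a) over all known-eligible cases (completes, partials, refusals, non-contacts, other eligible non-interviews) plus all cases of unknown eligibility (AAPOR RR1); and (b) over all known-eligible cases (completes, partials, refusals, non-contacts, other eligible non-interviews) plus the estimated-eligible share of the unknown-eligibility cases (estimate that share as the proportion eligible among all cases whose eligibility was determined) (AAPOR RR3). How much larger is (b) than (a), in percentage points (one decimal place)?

Refused = 110 + 208 = 318
Not eligible = 199 + 17 = 216
Numerator → 733
Denominator → 733 + 66 + 318 + 125 + 53 + 430 = 1725
RR1 = 733 / 1725 = 0.4249
Determined eligible → 733 + 66 + 318 + 125 + 53 = 1295
e = 1295 / (1295 + 216) = 1295 / 1511 = 0.8570
Estimated eligible among unknowns → 0.8570 × 430 = 368.51
Denominator → 1295 + 368.51 = 1663.51
RR3 = 733 / 1663.51 = 0.4406
Difference = 44.06 − 42.49 = 1.57 percentage points

1.6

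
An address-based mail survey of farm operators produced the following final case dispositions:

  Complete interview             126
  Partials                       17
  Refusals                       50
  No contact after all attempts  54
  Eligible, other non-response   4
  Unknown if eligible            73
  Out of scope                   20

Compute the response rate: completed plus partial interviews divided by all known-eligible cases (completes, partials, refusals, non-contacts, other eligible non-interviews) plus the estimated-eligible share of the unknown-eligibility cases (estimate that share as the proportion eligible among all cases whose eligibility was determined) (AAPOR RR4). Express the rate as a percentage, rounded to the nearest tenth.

44.9%

Top: 126 + 17 = 143
Determined eligible: 126 + 17 + 50 + 54 + 4 = 251
e = 251 / (251 + 20) = 251 / 271 = 0.9262
Estimated eligible among unknowns: 0.9262 × 73 = 67.61
Base: 251 + 67.61 = 318.61
RR4 = 143 / 318.61 = 0.4488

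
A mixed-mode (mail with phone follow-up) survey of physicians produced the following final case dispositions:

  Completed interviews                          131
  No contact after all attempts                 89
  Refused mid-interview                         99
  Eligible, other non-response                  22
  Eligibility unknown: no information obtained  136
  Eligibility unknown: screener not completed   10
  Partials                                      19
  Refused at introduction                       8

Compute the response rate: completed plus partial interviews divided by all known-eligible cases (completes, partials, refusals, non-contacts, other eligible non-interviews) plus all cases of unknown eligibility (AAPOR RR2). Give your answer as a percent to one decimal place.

29.2%

Refused = 8 + 99 = 107
Undetermined eligibility = 10 + 136 = 146
Top = 131 + 19 = 150
Denom = 131 + 19 + 107 + 89 + 22 + 146 = 514
RR2 = 150 / 514 = 0.2918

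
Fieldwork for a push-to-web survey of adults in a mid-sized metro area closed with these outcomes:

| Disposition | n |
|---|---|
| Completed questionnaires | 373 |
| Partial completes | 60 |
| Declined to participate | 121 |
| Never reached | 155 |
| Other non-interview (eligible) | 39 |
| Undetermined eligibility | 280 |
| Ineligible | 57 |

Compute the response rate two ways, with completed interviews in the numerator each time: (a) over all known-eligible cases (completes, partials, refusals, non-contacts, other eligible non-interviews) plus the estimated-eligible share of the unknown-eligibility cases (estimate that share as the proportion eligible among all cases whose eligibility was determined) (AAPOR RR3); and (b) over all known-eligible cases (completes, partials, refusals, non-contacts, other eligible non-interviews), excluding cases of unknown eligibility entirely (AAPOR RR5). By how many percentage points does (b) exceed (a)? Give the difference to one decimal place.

Numerator → 373
Determined eligible → 373 + 60 + 121 + 155 + 39 = 748
e = 748 / (748 + 57) = 748 / 805 = 0.9292
e × U → 0.9292 × 280 = 260.18
Base → 748 + 260.18 = 1008.18
RR3 = 373 / 1008.18 = 0.3700
Base → 373 + 60 + 121 + 155 + 39 = 748
RR5 = 373 / 748 = 0.4987
Difference = 49.87 − 37.00 = 12.87 percentage points

12.9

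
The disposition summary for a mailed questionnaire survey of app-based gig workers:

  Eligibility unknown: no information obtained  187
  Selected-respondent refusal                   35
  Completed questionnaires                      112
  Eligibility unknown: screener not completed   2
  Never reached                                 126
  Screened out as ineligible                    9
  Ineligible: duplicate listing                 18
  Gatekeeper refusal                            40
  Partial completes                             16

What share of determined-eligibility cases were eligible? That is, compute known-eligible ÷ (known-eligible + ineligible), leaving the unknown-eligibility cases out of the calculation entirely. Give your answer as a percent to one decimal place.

92.4%

Refused = 40 + 35 = 75
Eligibility not determined = 2 + 187 = 189
Not eligible = 9 + 18 = 27
Known eligible → 112 + 16 + 75 + 126 = 329
e = 329 / (329 + 27) = 329 / 356 = 0.9242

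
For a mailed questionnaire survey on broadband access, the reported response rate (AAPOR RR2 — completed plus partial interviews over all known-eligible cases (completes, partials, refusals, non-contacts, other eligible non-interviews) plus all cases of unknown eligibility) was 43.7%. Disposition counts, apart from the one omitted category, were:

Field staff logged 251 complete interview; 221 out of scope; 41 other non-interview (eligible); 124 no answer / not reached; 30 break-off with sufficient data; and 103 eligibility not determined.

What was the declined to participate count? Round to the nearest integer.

94

Num = 251 + 30 = 281
RR2 = 281 / D = 0.437
D = 281 / 0.437 = 643.0
Other denominator terms total 549
declined to participate = 643.0 − 549 ≈ 94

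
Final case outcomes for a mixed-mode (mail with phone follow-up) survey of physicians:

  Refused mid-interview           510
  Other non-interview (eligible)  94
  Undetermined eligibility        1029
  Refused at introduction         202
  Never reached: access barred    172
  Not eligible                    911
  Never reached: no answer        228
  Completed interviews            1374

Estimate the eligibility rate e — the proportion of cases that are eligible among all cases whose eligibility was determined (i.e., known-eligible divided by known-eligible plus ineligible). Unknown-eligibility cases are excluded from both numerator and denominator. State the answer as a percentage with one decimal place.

73.9%

Refused = 202 + 510 = 712
Never reached = 228 + 172 = 400
Determined eligible: 1374 + 712 + 400 + 94 = 2580
e = 2580 / (2580 + 911) = 2580 / 3491 = 0.7390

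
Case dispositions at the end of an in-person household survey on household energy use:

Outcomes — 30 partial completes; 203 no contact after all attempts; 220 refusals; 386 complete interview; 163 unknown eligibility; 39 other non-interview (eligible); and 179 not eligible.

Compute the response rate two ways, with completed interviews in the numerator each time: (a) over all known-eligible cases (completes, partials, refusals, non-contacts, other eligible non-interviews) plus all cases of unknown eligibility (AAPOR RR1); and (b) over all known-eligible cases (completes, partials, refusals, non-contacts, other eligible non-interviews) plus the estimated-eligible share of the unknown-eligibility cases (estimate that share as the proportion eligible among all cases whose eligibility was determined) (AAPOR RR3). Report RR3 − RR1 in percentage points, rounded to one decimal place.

Numerator = 386
Denom = 386 + 30 + 220 + 203 + 39 + 163 = 1041
RR1 = 386 / 1041 = 0.3708
Eligible (known) = 386 + 30 + 220 + 203 + 39 = 878
e = 878 / (878 + 179) = 878 / 1057 = 0.8307
e × U = 0.8307 × 163 = 135.40
Denom = 878 + 135.40 = 1013.40
RR3 = 386 / 1013.40 = 0.3809
Difference = 38.09 − 37.08 = 1.01 percentage points

1.0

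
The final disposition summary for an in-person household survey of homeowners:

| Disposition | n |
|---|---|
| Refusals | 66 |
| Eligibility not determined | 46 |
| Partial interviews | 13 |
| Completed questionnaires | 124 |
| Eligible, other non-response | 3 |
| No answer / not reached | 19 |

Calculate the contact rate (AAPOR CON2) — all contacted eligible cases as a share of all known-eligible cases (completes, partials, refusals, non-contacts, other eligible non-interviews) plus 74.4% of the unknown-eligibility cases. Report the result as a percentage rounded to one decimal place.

79.5%

Top: 124 + 13 + 66 + 3 = 206
Known eligible: 124 + 13 + 66 + 19 + 3 = 225
Estimated eligible among unknowns: 0.7440 × 46 = 34.22
Denominator: 225 + 34.22 = 259.22
CON2 = 206 / 259.22 = 0.7947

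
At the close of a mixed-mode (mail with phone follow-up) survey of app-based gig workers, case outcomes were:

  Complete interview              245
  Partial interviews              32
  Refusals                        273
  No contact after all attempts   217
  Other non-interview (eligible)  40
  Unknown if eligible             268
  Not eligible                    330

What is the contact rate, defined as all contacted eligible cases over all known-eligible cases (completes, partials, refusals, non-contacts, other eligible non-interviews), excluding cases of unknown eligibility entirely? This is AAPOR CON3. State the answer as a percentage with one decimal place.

Top: 245 + 32 + 273 + 40 = 590
Denominator: 245 + 32 + 273 + 217 + 40 = 807
CON3 = 590 / 807 = 0.7311

73.1%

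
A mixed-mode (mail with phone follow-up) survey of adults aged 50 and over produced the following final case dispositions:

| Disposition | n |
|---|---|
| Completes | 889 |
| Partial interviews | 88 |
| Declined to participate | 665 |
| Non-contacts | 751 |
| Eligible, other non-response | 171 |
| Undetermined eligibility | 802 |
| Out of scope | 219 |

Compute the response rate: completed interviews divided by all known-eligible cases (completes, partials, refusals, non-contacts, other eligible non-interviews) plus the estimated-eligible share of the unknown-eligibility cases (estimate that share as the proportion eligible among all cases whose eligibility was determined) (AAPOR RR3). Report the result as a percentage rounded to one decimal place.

26.9%

Numerator = 889
Determined eligible = 889 + 88 + 665 + 751 + 171 = 2564
e = 2564 / (2564 + 219) = 2564 / 2783 = 0.9213
Eligible share of unknowns = 0.9213 × 802 = 738.88
Denominator = 2564 + 738.88 = 3302.88
RR3 = 889 / 3302.88 = 0.2692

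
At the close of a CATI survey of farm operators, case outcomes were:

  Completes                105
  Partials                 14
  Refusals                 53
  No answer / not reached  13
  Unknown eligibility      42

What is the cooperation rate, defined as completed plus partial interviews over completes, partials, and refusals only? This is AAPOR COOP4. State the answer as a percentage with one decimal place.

Numerator: 105 + 14 = 119
Denominator: 105 + 14 + 53 = 172
COOP4 = 119 / 172 = 0.6919

69.2%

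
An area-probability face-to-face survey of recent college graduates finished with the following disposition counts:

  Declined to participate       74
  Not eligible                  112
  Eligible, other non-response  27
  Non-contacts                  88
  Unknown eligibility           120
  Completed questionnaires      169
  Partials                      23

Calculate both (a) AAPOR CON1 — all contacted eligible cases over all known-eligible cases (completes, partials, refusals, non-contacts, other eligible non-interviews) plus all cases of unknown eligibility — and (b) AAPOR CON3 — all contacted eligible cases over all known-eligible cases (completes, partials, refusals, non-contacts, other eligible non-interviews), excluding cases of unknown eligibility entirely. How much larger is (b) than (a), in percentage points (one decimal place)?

Numerator = 169 + 23 + 74 + 27 = 293
Denominator = 169 + 23 + 74 + 88 + 27 + 120 = 501
CON1 = 293 / 501 = 0.5848
Denominator = 169 + 23 + 74 + 88 + 27 = 381
CON3 = 293 / 381 = 0.7690
Difference = 76.90 − 58.48 = 18.42 percentage points

18.4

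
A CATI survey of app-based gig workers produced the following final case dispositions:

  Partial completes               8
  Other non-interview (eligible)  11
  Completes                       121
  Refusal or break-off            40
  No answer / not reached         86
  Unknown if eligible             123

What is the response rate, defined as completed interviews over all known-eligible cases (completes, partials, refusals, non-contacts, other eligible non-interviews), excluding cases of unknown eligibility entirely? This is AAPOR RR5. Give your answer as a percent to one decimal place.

45.5%

Top = 121
Base = 121 + 8 + 40 + 86 + 11 = 266
RR5 = 121 / 266 = 0.4549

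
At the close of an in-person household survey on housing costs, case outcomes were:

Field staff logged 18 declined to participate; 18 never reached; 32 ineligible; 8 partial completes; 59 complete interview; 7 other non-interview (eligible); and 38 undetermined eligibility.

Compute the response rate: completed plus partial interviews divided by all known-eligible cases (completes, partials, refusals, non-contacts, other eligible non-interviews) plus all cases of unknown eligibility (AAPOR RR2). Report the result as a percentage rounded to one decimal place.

Num: 59 + 8 = 67
Denominator: 59 + 8 + 18 + 18 + 7 + 38 = 148
RR2 = 67 / 148 = 0.4527

45.3%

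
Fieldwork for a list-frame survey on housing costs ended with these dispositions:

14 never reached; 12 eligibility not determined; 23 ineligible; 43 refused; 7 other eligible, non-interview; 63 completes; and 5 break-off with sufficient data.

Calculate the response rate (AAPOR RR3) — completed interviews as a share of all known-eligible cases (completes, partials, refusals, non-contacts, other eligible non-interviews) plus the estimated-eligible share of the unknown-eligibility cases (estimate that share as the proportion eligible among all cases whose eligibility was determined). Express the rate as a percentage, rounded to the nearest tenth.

44.3%

Top = 63
Eligible (known) = 63 + 5 + 43 + 14 + 7 = 132
e = 132 / (132 + 23) = 132 / 155 = 0.8516
Eligible share of unknowns = 0.8516 × 12 = 10.22
Denominator = 132 + 10.22 = 142.22
RR3 = 63 / 142.22 = 0.4430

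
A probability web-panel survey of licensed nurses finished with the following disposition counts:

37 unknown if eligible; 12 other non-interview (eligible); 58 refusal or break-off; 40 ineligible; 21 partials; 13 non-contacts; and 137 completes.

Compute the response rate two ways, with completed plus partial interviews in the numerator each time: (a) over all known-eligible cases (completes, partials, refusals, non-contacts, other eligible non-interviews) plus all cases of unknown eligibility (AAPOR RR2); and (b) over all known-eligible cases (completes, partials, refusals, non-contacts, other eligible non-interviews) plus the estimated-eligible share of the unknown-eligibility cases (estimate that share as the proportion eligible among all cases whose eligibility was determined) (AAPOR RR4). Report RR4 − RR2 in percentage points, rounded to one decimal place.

1.1

Num = 137 + 21 = 158
Denom = 137 + 21 + 58 + 13 + 12 + 37 = 278
RR2 = 158 / 278 = 0.5683
Known eligible = 137 + 21 + 58 + 13 + 12 = 241
e = 241 / (241 + 40) = 241 / 281 = 0.8577
e × U = 0.8577 × 37 = 31.73
Denom = 241 + 31.73 = 272.73
RR4 = 158 / 272.73 = 0.5793
Difference = 57.93 − 56.83 = 1.10 percentage points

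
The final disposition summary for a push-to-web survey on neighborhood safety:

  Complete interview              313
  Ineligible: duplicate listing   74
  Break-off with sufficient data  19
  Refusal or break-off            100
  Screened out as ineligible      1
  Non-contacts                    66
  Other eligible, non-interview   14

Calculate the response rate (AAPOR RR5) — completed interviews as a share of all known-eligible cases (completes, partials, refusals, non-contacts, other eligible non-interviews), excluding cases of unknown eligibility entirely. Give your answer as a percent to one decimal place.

Not eligible = 1 + 74 = 75
Numerator: 313
Base: 313 + 19 + 100 + 66 + 14 = 512
RR5 = 313 / 512 = 0.6113

61.1%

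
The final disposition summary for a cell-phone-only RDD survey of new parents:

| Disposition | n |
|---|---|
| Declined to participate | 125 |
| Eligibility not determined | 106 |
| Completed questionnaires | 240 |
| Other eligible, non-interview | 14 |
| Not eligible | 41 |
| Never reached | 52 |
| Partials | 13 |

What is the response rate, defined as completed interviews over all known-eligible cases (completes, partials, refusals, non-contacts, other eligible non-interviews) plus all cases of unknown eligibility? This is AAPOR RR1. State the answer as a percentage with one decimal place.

43.6%

Top → 240
Denominator → 240 + 13 + 125 + 52 + 14 + 106 = 550
RR1 = 240 / 550 = 0.4364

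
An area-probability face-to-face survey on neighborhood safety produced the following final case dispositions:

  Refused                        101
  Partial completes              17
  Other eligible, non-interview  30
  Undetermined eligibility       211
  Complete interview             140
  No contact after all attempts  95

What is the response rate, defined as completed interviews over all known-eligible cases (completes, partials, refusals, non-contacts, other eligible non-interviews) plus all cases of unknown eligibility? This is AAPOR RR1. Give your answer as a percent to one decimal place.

Num: 140
Base: 140 + 17 + 101 + 95 + 30 + 211 = 594
RR1 = 140 / 594 = 0.2357

23.6%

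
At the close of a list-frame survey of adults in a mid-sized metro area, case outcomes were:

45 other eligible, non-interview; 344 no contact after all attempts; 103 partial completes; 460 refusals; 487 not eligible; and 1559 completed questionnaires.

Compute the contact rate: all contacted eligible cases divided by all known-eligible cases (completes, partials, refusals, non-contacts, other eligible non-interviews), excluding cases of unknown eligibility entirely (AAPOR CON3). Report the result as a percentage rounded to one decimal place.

86.3%

Num: 1559 + 103 + 460 + 45 = 2167
Denominator: 1559 + 103 + 460 + 344 + 45 = 2511
CON3 = 2167 / 2511 = 0.8630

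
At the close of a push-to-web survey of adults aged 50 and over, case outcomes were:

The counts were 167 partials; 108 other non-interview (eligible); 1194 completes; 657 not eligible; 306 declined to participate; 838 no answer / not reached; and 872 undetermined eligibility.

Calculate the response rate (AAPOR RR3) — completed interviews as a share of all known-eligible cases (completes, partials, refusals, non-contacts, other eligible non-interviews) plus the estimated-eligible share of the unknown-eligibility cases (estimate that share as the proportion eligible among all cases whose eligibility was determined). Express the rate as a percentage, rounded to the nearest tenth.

Numerator = 1194
Determined eligible = 1194 + 167 + 306 + 838 + 108 = 2613
e = 2613 / (2613 + 657) = 2613 / 3270 = 0.7991
Eligible share of unknowns = 0.7991 × 872 = 696.82
Base = 2613 + 696.82 = 3309.82
RR3 = 1194 / 3309.82 = 0.3607

36.1%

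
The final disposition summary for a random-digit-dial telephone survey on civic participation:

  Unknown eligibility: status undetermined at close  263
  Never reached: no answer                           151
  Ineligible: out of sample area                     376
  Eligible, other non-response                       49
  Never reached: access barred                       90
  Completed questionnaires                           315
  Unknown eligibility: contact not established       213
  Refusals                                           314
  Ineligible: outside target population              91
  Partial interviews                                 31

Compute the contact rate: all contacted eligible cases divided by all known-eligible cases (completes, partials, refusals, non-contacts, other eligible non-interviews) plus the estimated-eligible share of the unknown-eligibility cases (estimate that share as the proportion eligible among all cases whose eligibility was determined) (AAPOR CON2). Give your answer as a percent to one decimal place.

55.9%

Never reached = 151 + 90 = 241
Undetermined eligibility = 213 + 263 = 476
Screened out, ineligible = 91 + 376 = 467
Num → 315 + 31 + 314 + 49 = 709
Eligible (known) → 315 + 31 + 314 + 241 + 49 = 950
e = 950 / (950 + 467) = 950 / 1417 = 0.6704
Eligible share of unknowns → 0.6704 × 476 = 319.11
Denom → 950 + 319.11 = 1269.11
CON2 = 709 / 1269.11 = 0.5587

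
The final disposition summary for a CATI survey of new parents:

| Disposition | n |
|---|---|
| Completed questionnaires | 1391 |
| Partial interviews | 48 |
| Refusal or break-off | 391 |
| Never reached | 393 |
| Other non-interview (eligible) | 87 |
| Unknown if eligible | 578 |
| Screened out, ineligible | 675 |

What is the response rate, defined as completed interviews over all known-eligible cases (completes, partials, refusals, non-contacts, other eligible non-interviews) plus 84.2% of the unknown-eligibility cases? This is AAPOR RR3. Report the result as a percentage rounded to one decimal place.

49.7%

Num: 1391
Known eligible: 1391 + 48 + 391 + 393 + 87 = 2310
Estimated eligible among unknowns: 0.8420 × 578 = 486.68
Denom: 2310 + 486.68 = 2796.68
RR3 = 1391 / 2796.68 = 0.4974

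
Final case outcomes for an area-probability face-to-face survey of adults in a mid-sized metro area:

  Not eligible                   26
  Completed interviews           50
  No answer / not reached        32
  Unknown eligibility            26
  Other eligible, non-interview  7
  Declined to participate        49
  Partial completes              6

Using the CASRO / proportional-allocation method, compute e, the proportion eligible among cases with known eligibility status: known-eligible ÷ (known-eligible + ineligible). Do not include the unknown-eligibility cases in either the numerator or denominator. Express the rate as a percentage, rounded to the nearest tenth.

Eligible (known) → 50 + 6 + 49 + 32 + 7 = 144
e = 144 / (144 + 26) = 144 / 170 = 0.8471

84.7%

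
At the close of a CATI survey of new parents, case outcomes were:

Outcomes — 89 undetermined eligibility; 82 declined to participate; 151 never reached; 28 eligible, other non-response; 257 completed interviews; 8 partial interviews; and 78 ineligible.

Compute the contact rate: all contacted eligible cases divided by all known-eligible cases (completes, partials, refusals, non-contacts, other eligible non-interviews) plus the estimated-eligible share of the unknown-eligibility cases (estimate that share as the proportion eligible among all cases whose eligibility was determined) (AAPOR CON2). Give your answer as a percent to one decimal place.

Numerator → 257 + 8 + 82 + 28 = 375
Determined eligible → 257 + 8 + 82 + 151 + 28 = 526
e = 526 / (526 + 78) = 526 / 604 = 0.8709
e × U → 0.8709 × 89 = 77.51
Denominator → 526 + 77.51 = 603.51
CON2 = 375 / 603.51 = 0.6214

62.1%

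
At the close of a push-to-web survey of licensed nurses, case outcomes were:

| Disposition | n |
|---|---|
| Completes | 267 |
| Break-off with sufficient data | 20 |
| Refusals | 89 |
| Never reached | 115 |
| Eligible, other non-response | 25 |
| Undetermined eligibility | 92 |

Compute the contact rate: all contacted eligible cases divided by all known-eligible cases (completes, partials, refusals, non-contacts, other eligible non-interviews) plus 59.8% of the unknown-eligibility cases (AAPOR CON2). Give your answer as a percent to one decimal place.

70.2%

Numerator: 267 + 20 + 89 + 25 = 401
Known eligible: 267 + 20 + 89 + 115 + 25 = 516
Eligible share of unknowns: 0.5980 × 92 = 55.02
Denominator: 516 + 55.02 = 571.02
CON2 = 401 / 571.02 = 0.7023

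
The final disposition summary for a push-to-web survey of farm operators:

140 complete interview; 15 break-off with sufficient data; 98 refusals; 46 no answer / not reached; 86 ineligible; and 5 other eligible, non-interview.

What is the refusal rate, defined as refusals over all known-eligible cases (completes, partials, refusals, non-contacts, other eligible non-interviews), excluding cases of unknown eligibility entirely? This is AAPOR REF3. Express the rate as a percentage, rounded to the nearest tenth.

32.2%

Num: 98
Base: 140 + 15 + 98 + 46 + 5 = 304
REF3 = 98 / 304 = 0.3224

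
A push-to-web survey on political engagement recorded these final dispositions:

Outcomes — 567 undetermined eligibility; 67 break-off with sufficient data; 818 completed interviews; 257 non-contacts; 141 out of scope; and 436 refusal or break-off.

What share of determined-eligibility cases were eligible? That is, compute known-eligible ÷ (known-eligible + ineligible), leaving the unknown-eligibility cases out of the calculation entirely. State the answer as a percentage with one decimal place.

Determined eligible → 818 + 67 + 436 + 257 = 1578
e = 1578 / (1578 + 141) = 1578 / 1719 = 0.9180

91.8%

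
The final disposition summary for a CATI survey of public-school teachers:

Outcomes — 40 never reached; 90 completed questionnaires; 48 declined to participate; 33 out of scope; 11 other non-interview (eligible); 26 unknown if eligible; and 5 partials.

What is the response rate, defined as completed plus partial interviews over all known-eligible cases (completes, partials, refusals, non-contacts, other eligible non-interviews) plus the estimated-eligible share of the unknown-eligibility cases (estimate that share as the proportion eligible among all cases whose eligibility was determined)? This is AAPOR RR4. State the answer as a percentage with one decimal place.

43.9%

Num: 90 + 5 = 95
Determined eligible: 90 + 5 + 48 + 40 + 11 = 194
e = 194 / (194 + 33) = 194 / 227 = 0.8546
Eligible share of unknowns: 0.8546 × 26 = 22.22
Base: 194 + 22.22 = 216.22
RR4 = 95 / 216.22 = 0.4394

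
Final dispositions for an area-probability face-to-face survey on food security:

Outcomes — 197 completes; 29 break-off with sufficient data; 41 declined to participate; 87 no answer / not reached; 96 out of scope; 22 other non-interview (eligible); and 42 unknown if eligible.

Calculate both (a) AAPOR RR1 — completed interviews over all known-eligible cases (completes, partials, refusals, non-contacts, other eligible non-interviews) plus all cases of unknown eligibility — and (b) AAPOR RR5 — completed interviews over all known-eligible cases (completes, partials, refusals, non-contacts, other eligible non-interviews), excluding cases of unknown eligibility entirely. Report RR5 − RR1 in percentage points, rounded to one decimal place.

5.3

Top = 197
Base = 197 + 29 + 41 + 87 + 22 + 42 = 418
RR1 = 197 / 418 = 0.4713
Base = 197 + 29 + 41 + 87 + 22 = 376
RR5 = 197 / 376 = 0.5239
Difference = 52.39 − 47.13 = 5.26 percentage points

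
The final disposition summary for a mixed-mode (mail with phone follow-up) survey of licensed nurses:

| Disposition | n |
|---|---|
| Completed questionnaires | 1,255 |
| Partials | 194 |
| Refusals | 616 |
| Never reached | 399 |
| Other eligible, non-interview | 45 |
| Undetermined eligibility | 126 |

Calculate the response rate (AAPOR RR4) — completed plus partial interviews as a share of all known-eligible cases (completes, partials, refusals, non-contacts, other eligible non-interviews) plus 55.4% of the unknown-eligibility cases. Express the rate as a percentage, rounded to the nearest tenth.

56.2%

Num: 1255 + 194 = 1449
Eligible (known): 1255 + 194 + 616 + 399 + 45 = 2509
e × U: 0.5540 × 126 = 69.80
Denom: 2509 + 69.80 = 2578.80
RR4 = 1449 / 2578.80 = 0.5619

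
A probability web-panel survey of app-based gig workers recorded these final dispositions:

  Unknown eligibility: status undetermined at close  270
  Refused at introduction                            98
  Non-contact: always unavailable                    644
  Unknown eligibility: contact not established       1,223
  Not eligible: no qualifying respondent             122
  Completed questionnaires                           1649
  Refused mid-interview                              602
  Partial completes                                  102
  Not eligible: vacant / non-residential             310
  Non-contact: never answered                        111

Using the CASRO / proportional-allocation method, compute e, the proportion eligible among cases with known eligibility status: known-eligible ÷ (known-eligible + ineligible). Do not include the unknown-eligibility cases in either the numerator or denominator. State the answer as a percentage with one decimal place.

Refusal or break-off = 98 + 602 = 700
Non-contacts = 111 + 644 = 755
Unknown eligibility = 1223 + 270 = 1493
Not eligible = 122 + 310 = 432
Determined eligible = 1649 + 102 + 700 + 755 = 3206
e = 3206 / (3206 + 432) = 3206 / 3638 = 0.8813

88.1%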